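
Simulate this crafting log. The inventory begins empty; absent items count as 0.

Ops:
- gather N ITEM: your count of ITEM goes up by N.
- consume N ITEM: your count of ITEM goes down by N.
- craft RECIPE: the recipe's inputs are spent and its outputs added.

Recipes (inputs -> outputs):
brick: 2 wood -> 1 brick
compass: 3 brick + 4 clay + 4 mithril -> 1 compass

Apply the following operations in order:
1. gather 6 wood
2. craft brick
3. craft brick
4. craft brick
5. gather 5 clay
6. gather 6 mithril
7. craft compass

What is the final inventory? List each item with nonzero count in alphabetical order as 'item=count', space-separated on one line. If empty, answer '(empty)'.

Answer: clay=1 compass=1 mithril=2

Derivation:
After 1 (gather 6 wood): wood=6
After 2 (craft brick): brick=1 wood=4
After 3 (craft brick): brick=2 wood=2
After 4 (craft brick): brick=3
After 5 (gather 5 clay): brick=3 clay=5
After 6 (gather 6 mithril): brick=3 clay=5 mithril=6
After 7 (craft compass): clay=1 compass=1 mithril=2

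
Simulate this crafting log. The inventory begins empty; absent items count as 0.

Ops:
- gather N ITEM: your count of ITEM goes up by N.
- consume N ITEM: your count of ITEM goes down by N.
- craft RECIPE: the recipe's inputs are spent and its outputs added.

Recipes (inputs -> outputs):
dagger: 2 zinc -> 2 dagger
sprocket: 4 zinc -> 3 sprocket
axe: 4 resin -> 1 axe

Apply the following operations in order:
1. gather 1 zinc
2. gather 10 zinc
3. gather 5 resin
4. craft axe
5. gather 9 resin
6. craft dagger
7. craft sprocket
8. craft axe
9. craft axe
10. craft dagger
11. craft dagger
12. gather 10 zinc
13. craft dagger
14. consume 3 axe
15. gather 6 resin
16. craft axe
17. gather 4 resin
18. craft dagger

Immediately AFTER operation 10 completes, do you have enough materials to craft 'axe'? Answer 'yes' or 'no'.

After 1 (gather 1 zinc): zinc=1
After 2 (gather 10 zinc): zinc=11
After 3 (gather 5 resin): resin=5 zinc=11
After 4 (craft axe): axe=1 resin=1 zinc=11
After 5 (gather 9 resin): axe=1 resin=10 zinc=11
After 6 (craft dagger): axe=1 dagger=2 resin=10 zinc=9
After 7 (craft sprocket): axe=1 dagger=2 resin=10 sprocket=3 zinc=5
After 8 (craft axe): axe=2 dagger=2 resin=6 sprocket=3 zinc=5
After 9 (craft axe): axe=3 dagger=2 resin=2 sprocket=3 zinc=5
After 10 (craft dagger): axe=3 dagger=4 resin=2 sprocket=3 zinc=3

Answer: no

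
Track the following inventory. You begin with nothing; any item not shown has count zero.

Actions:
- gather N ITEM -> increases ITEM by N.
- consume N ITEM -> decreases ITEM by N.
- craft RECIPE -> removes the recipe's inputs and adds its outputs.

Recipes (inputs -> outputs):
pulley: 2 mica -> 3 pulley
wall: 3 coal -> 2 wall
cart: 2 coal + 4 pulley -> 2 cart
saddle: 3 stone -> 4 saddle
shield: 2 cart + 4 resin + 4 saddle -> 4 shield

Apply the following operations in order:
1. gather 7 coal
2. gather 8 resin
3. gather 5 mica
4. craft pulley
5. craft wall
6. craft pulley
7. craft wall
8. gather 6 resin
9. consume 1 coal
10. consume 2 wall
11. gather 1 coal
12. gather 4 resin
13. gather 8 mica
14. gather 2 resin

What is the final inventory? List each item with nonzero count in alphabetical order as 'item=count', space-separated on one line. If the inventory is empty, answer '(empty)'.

After 1 (gather 7 coal): coal=7
After 2 (gather 8 resin): coal=7 resin=8
After 3 (gather 5 mica): coal=7 mica=5 resin=8
After 4 (craft pulley): coal=7 mica=3 pulley=3 resin=8
After 5 (craft wall): coal=4 mica=3 pulley=3 resin=8 wall=2
After 6 (craft pulley): coal=4 mica=1 pulley=6 resin=8 wall=2
After 7 (craft wall): coal=1 mica=1 pulley=6 resin=8 wall=4
After 8 (gather 6 resin): coal=1 mica=1 pulley=6 resin=14 wall=4
After 9 (consume 1 coal): mica=1 pulley=6 resin=14 wall=4
After 10 (consume 2 wall): mica=1 pulley=6 resin=14 wall=2
After 11 (gather 1 coal): coal=1 mica=1 pulley=6 resin=14 wall=2
After 12 (gather 4 resin): coal=1 mica=1 pulley=6 resin=18 wall=2
After 13 (gather 8 mica): coal=1 mica=9 pulley=6 resin=18 wall=2
After 14 (gather 2 resin): coal=1 mica=9 pulley=6 resin=20 wall=2

Answer: coal=1 mica=9 pulley=6 resin=20 wall=2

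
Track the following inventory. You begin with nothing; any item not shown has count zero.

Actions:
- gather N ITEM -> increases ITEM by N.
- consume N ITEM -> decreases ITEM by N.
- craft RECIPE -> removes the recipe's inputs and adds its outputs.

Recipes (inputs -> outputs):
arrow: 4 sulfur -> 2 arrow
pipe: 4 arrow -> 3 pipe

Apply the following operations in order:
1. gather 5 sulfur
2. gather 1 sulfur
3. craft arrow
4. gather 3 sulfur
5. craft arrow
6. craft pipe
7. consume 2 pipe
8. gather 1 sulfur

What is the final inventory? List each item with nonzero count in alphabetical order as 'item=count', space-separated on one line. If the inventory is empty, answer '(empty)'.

After 1 (gather 5 sulfur): sulfur=5
After 2 (gather 1 sulfur): sulfur=6
After 3 (craft arrow): arrow=2 sulfur=2
After 4 (gather 3 sulfur): arrow=2 sulfur=5
After 5 (craft arrow): arrow=4 sulfur=1
After 6 (craft pipe): pipe=3 sulfur=1
After 7 (consume 2 pipe): pipe=1 sulfur=1
After 8 (gather 1 sulfur): pipe=1 sulfur=2

Answer: pipe=1 sulfur=2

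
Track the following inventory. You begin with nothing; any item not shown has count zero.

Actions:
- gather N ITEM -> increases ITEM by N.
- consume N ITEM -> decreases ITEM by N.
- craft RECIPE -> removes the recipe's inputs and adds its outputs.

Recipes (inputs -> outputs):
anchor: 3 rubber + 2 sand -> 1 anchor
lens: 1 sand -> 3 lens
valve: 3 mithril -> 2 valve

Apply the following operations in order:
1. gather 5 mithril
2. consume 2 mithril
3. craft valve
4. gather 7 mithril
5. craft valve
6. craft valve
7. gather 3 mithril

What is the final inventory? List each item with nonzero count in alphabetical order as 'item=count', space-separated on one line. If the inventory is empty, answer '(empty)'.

Answer: mithril=4 valve=6

Derivation:
After 1 (gather 5 mithril): mithril=5
After 2 (consume 2 mithril): mithril=3
After 3 (craft valve): valve=2
After 4 (gather 7 mithril): mithril=7 valve=2
After 5 (craft valve): mithril=4 valve=4
After 6 (craft valve): mithril=1 valve=6
After 7 (gather 3 mithril): mithril=4 valve=6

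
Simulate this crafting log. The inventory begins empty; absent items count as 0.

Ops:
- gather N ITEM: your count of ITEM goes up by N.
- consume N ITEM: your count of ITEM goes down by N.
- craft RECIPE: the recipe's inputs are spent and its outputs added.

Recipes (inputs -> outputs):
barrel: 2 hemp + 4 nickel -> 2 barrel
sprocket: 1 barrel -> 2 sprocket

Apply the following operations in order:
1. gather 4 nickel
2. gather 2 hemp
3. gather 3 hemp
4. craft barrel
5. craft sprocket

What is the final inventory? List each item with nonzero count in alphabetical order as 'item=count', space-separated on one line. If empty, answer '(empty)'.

After 1 (gather 4 nickel): nickel=4
After 2 (gather 2 hemp): hemp=2 nickel=4
After 3 (gather 3 hemp): hemp=5 nickel=4
After 4 (craft barrel): barrel=2 hemp=3
After 5 (craft sprocket): barrel=1 hemp=3 sprocket=2

Answer: barrel=1 hemp=3 sprocket=2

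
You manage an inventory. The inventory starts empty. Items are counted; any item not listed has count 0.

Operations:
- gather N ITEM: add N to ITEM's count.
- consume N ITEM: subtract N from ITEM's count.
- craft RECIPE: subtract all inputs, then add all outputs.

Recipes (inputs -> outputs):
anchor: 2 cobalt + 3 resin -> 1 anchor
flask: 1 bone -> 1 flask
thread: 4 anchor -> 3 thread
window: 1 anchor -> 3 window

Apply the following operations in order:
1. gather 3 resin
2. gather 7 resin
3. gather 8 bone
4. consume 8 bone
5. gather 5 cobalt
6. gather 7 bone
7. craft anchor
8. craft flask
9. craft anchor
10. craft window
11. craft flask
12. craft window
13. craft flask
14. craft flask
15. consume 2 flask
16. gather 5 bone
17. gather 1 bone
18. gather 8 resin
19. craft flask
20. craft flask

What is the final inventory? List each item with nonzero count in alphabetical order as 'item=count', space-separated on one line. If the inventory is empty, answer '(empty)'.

After 1 (gather 3 resin): resin=3
After 2 (gather 7 resin): resin=10
After 3 (gather 8 bone): bone=8 resin=10
After 4 (consume 8 bone): resin=10
After 5 (gather 5 cobalt): cobalt=5 resin=10
After 6 (gather 7 bone): bone=7 cobalt=5 resin=10
After 7 (craft anchor): anchor=1 bone=7 cobalt=3 resin=7
After 8 (craft flask): anchor=1 bone=6 cobalt=3 flask=1 resin=7
After 9 (craft anchor): anchor=2 bone=6 cobalt=1 flask=1 resin=4
After 10 (craft window): anchor=1 bone=6 cobalt=1 flask=1 resin=4 window=3
After 11 (craft flask): anchor=1 bone=5 cobalt=1 flask=2 resin=4 window=3
After 12 (craft window): bone=5 cobalt=1 flask=2 resin=4 window=6
After 13 (craft flask): bone=4 cobalt=1 flask=3 resin=4 window=6
After 14 (craft flask): bone=3 cobalt=1 flask=4 resin=4 window=6
After 15 (consume 2 flask): bone=3 cobalt=1 flask=2 resin=4 window=6
After 16 (gather 5 bone): bone=8 cobalt=1 flask=2 resin=4 window=6
After 17 (gather 1 bone): bone=9 cobalt=1 flask=2 resin=4 window=6
After 18 (gather 8 resin): bone=9 cobalt=1 flask=2 resin=12 window=6
After 19 (craft flask): bone=8 cobalt=1 flask=3 resin=12 window=6
After 20 (craft flask): bone=7 cobalt=1 flask=4 resin=12 window=6

Answer: bone=7 cobalt=1 flask=4 resin=12 window=6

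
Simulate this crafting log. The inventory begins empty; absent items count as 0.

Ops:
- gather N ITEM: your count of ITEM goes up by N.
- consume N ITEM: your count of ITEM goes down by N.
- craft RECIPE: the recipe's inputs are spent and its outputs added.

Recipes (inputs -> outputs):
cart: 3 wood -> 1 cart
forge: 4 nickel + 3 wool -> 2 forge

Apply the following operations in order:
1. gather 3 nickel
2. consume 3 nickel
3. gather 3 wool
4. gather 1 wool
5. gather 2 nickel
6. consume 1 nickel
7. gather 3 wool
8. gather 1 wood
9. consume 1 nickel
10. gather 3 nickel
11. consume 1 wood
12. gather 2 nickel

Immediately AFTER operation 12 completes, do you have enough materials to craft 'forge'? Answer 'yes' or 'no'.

After 1 (gather 3 nickel): nickel=3
After 2 (consume 3 nickel): (empty)
After 3 (gather 3 wool): wool=3
After 4 (gather 1 wool): wool=4
After 5 (gather 2 nickel): nickel=2 wool=4
After 6 (consume 1 nickel): nickel=1 wool=4
After 7 (gather 3 wool): nickel=1 wool=7
After 8 (gather 1 wood): nickel=1 wood=1 wool=7
After 9 (consume 1 nickel): wood=1 wool=7
After 10 (gather 3 nickel): nickel=3 wood=1 wool=7
After 11 (consume 1 wood): nickel=3 wool=7
After 12 (gather 2 nickel): nickel=5 wool=7

Answer: yes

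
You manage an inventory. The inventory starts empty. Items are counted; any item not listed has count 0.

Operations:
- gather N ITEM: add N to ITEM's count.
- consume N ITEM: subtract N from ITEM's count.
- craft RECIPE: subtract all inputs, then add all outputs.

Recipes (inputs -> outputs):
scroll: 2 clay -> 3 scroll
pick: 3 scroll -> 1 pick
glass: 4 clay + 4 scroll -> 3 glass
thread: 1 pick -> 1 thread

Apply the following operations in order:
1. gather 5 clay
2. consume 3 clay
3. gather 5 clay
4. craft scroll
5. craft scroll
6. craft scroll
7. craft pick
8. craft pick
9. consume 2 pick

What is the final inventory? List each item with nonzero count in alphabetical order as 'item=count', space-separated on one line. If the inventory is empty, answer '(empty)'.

After 1 (gather 5 clay): clay=5
After 2 (consume 3 clay): clay=2
After 3 (gather 5 clay): clay=7
After 4 (craft scroll): clay=5 scroll=3
After 5 (craft scroll): clay=3 scroll=6
After 6 (craft scroll): clay=1 scroll=9
After 7 (craft pick): clay=1 pick=1 scroll=6
After 8 (craft pick): clay=1 pick=2 scroll=3
After 9 (consume 2 pick): clay=1 scroll=3

Answer: clay=1 scroll=3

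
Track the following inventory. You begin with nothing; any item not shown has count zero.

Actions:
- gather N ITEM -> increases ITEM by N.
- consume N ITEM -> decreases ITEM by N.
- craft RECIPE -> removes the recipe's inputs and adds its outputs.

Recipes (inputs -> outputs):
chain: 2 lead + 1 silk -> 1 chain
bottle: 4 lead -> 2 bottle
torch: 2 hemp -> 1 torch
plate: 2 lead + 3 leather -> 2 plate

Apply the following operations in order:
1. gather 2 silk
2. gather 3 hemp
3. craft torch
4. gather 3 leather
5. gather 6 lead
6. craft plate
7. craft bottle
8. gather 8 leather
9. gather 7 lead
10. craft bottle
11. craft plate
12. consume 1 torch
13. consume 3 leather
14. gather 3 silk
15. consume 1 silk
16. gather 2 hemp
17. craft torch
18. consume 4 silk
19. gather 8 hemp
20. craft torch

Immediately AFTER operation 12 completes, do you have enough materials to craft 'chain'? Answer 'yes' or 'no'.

After 1 (gather 2 silk): silk=2
After 2 (gather 3 hemp): hemp=3 silk=2
After 3 (craft torch): hemp=1 silk=2 torch=1
After 4 (gather 3 leather): hemp=1 leather=3 silk=2 torch=1
After 5 (gather 6 lead): hemp=1 lead=6 leather=3 silk=2 torch=1
After 6 (craft plate): hemp=1 lead=4 plate=2 silk=2 torch=1
After 7 (craft bottle): bottle=2 hemp=1 plate=2 silk=2 torch=1
After 8 (gather 8 leather): bottle=2 hemp=1 leather=8 plate=2 silk=2 torch=1
After 9 (gather 7 lead): bottle=2 hemp=1 lead=7 leather=8 plate=2 silk=2 torch=1
After 10 (craft bottle): bottle=4 hemp=1 lead=3 leather=8 plate=2 silk=2 torch=1
After 11 (craft plate): bottle=4 hemp=1 lead=1 leather=5 plate=4 silk=2 torch=1
After 12 (consume 1 torch): bottle=4 hemp=1 lead=1 leather=5 plate=4 silk=2

Answer: no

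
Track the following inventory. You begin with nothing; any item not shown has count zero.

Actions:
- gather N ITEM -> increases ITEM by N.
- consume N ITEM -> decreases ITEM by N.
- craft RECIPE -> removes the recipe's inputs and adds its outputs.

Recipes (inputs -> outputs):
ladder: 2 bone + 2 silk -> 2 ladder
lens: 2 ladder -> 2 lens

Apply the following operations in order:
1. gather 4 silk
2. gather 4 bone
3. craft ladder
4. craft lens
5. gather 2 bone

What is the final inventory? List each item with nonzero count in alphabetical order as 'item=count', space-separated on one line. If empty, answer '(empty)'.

After 1 (gather 4 silk): silk=4
After 2 (gather 4 bone): bone=4 silk=4
After 3 (craft ladder): bone=2 ladder=2 silk=2
After 4 (craft lens): bone=2 lens=2 silk=2
After 5 (gather 2 bone): bone=4 lens=2 silk=2

Answer: bone=4 lens=2 silk=2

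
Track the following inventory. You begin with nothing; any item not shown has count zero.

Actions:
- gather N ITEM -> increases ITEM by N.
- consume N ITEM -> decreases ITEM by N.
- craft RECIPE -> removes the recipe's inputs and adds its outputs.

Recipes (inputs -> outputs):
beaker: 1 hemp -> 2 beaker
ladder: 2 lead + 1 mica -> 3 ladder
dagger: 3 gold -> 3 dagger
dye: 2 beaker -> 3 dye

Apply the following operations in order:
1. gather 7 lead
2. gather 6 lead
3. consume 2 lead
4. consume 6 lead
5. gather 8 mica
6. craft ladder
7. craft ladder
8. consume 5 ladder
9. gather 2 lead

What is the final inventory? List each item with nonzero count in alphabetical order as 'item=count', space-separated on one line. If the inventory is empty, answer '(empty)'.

After 1 (gather 7 lead): lead=7
After 2 (gather 6 lead): lead=13
After 3 (consume 2 lead): lead=11
After 4 (consume 6 lead): lead=5
After 5 (gather 8 mica): lead=5 mica=8
After 6 (craft ladder): ladder=3 lead=3 mica=7
After 7 (craft ladder): ladder=6 lead=1 mica=6
After 8 (consume 5 ladder): ladder=1 lead=1 mica=6
After 9 (gather 2 lead): ladder=1 lead=3 mica=6

Answer: ladder=1 lead=3 mica=6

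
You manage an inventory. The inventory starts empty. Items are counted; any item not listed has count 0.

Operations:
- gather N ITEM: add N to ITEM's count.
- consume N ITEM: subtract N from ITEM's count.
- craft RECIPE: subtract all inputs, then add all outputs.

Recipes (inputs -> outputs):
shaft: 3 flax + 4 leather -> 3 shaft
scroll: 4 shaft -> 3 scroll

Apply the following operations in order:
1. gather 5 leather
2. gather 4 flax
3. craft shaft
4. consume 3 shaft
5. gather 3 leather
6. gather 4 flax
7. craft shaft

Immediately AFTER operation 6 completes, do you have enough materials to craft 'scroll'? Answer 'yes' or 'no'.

Answer: no

Derivation:
After 1 (gather 5 leather): leather=5
After 2 (gather 4 flax): flax=4 leather=5
After 3 (craft shaft): flax=1 leather=1 shaft=3
After 4 (consume 3 shaft): flax=1 leather=1
After 5 (gather 3 leather): flax=1 leather=4
After 6 (gather 4 flax): flax=5 leather=4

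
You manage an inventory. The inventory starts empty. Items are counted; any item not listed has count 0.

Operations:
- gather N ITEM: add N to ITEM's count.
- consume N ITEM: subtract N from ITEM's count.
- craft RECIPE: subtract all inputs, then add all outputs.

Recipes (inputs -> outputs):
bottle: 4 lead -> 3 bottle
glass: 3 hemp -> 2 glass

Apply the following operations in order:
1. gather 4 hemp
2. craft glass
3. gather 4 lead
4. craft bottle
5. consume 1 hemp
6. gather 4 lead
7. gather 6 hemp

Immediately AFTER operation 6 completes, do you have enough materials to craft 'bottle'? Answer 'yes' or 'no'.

After 1 (gather 4 hemp): hemp=4
After 2 (craft glass): glass=2 hemp=1
After 3 (gather 4 lead): glass=2 hemp=1 lead=4
After 4 (craft bottle): bottle=3 glass=2 hemp=1
After 5 (consume 1 hemp): bottle=3 glass=2
After 6 (gather 4 lead): bottle=3 glass=2 lead=4

Answer: yes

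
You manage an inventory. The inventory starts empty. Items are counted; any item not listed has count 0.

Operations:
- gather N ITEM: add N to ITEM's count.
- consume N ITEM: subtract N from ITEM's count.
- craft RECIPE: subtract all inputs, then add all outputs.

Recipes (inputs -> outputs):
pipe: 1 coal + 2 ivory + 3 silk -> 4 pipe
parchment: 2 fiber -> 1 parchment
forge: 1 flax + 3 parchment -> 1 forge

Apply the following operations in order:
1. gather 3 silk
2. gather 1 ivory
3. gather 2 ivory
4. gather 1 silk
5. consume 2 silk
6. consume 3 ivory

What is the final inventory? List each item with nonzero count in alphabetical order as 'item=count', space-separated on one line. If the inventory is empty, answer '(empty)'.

After 1 (gather 3 silk): silk=3
After 2 (gather 1 ivory): ivory=1 silk=3
After 3 (gather 2 ivory): ivory=3 silk=3
After 4 (gather 1 silk): ivory=3 silk=4
After 5 (consume 2 silk): ivory=3 silk=2
After 6 (consume 3 ivory): silk=2

Answer: silk=2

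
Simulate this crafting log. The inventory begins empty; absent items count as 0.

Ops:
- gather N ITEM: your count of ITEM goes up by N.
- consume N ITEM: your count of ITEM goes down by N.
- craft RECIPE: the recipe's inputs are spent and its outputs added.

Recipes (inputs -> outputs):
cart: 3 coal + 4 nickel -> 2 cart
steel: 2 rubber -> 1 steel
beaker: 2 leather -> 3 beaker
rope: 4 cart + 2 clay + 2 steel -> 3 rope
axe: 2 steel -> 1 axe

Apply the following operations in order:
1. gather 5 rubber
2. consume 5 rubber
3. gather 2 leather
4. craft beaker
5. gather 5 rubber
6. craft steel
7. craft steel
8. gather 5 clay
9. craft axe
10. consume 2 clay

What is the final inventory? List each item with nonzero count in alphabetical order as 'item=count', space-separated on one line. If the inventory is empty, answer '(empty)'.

Answer: axe=1 beaker=3 clay=3 rubber=1

Derivation:
After 1 (gather 5 rubber): rubber=5
After 2 (consume 5 rubber): (empty)
After 3 (gather 2 leather): leather=2
After 4 (craft beaker): beaker=3
After 5 (gather 5 rubber): beaker=3 rubber=5
After 6 (craft steel): beaker=3 rubber=3 steel=1
After 7 (craft steel): beaker=3 rubber=1 steel=2
After 8 (gather 5 clay): beaker=3 clay=5 rubber=1 steel=2
After 9 (craft axe): axe=1 beaker=3 clay=5 rubber=1
After 10 (consume 2 clay): axe=1 beaker=3 clay=3 rubber=1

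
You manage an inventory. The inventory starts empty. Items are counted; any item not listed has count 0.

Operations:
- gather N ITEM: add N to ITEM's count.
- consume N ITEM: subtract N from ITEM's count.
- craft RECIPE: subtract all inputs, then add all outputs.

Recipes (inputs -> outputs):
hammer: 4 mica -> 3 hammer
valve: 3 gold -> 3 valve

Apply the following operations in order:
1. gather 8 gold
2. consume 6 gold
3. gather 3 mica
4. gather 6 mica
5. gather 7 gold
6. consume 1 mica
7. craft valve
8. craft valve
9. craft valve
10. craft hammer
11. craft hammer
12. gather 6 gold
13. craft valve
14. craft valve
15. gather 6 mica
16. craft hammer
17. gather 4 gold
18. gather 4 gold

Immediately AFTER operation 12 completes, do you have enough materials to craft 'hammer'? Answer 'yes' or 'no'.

After 1 (gather 8 gold): gold=8
After 2 (consume 6 gold): gold=2
After 3 (gather 3 mica): gold=2 mica=3
After 4 (gather 6 mica): gold=2 mica=9
After 5 (gather 7 gold): gold=9 mica=9
After 6 (consume 1 mica): gold=9 mica=8
After 7 (craft valve): gold=6 mica=8 valve=3
After 8 (craft valve): gold=3 mica=8 valve=6
After 9 (craft valve): mica=8 valve=9
After 10 (craft hammer): hammer=3 mica=4 valve=9
After 11 (craft hammer): hammer=6 valve=9
After 12 (gather 6 gold): gold=6 hammer=6 valve=9

Answer: no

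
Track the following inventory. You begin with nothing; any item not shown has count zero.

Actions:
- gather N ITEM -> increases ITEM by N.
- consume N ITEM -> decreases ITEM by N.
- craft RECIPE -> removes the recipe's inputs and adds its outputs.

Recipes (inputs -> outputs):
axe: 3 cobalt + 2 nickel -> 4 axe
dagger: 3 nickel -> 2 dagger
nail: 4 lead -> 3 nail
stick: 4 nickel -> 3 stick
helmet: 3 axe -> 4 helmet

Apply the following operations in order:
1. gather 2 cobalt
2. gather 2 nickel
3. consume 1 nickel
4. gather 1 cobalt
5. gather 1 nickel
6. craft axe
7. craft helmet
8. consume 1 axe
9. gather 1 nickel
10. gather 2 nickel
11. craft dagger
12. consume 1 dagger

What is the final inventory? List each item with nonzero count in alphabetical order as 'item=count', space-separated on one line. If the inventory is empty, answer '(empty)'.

After 1 (gather 2 cobalt): cobalt=2
After 2 (gather 2 nickel): cobalt=2 nickel=2
After 3 (consume 1 nickel): cobalt=2 nickel=1
After 4 (gather 1 cobalt): cobalt=3 nickel=1
After 5 (gather 1 nickel): cobalt=3 nickel=2
After 6 (craft axe): axe=4
After 7 (craft helmet): axe=1 helmet=4
After 8 (consume 1 axe): helmet=4
After 9 (gather 1 nickel): helmet=4 nickel=1
After 10 (gather 2 nickel): helmet=4 nickel=3
After 11 (craft dagger): dagger=2 helmet=4
After 12 (consume 1 dagger): dagger=1 helmet=4

Answer: dagger=1 helmet=4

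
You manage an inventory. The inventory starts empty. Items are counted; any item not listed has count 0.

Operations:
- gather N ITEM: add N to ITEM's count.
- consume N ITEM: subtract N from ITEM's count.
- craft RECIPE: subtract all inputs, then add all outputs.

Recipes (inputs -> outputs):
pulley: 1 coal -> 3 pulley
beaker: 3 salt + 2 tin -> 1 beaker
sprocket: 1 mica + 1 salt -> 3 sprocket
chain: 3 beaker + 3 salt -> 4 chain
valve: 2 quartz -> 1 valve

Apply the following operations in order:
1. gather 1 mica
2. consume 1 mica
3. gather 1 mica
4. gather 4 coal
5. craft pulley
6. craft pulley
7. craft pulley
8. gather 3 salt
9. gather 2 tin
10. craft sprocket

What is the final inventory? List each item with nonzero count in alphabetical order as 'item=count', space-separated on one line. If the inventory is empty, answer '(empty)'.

After 1 (gather 1 mica): mica=1
After 2 (consume 1 mica): (empty)
After 3 (gather 1 mica): mica=1
After 4 (gather 4 coal): coal=4 mica=1
After 5 (craft pulley): coal=3 mica=1 pulley=3
After 6 (craft pulley): coal=2 mica=1 pulley=6
After 7 (craft pulley): coal=1 mica=1 pulley=9
After 8 (gather 3 salt): coal=1 mica=1 pulley=9 salt=3
After 9 (gather 2 tin): coal=1 mica=1 pulley=9 salt=3 tin=2
After 10 (craft sprocket): coal=1 pulley=9 salt=2 sprocket=3 tin=2

Answer: coal=1 pulley=9 salt=2 sprocket=3 tin=2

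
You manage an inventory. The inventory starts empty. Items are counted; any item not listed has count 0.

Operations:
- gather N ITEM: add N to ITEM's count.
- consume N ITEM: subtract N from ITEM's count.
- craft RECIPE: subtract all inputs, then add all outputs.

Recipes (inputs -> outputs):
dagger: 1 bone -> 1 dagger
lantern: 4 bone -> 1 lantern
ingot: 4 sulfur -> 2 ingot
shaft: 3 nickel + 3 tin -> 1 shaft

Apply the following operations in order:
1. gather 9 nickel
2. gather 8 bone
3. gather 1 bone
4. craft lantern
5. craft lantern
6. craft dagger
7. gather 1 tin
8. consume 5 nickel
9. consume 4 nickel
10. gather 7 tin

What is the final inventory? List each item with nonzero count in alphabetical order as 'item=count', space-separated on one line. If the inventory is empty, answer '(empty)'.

After 1 (gather 9 nickel): nickel=9
After 2 (gather 8 bone): bone=8 nickel=9
After 3 (gather 1 bone): bone=9 nickel=9
After 4 (craft lantern): bone=5 lantern=1 nickel=9
After 5 (craft lantern): bone=1 lantern=2 nickel=9
After 6 (craft dagger): dagger=1 lantern=2 nickel=9
After 7 (gather 1 tin): dagger=1 lantern=2 nickel=9 tin=1
After 8 (consume 5 nickel): dagger=1 lantern=2 nickel=4 tin=1
After 9 (consume 4 nickel): dagger=1 lantern=2 tin=1
After 10 (gather 7 tin): dagger=1 lantern=2 tin=8

Answer: dagger=1 lantern=2 tin=8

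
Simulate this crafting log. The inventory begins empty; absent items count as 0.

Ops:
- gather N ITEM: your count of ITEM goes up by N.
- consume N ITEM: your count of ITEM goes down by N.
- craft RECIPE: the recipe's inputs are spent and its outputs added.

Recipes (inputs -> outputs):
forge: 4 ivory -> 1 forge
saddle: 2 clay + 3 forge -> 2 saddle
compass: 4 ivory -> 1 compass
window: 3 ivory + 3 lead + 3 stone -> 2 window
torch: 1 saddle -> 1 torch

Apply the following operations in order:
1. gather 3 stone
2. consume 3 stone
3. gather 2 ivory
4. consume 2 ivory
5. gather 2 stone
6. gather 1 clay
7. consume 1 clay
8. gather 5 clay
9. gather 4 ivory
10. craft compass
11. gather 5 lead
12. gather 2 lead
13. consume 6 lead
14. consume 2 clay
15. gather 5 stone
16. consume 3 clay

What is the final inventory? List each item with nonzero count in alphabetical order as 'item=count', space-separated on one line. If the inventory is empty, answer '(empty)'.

After 1 (gather 3 stone): stone=3
After 2 (consume 3 stone): (empty)
After 3 (gather 2 ivory): ivory=2
After 4 (consume 2 ivory): (empty)
After 5 (gather 2 stone): stone=2
After 6 (gather 1 clay): clay=1 stone=2
After 7 (consume 1 clay): stone=2
After 8 (gather 5 clay): clay=5 stone=2
After 9 (gather 4 ivory): clay=5 ivory=4 stone=2
After 10 (craft compass): clay=5 compass=1 stone=2
After 11 (gather 5 lead): clay=5 compass=1 lead=5 stone=2
After 12 (gather 2 lead): clay=5 compass=1 lead=7 stone=2
After 13 (consume 6 lead): clay=5 compass=1 lead=1 stone=2
After 14 (consume 2 clay): clay=3 compass=1 lead=1 stone=2
After 15 (gather 5 stone): clay=3 compass=1 lead=1 stone=7
After 16 (consume 3 clay): compass=1 lead=1 stone=7

Answer: compass=1 lead=1 stone=7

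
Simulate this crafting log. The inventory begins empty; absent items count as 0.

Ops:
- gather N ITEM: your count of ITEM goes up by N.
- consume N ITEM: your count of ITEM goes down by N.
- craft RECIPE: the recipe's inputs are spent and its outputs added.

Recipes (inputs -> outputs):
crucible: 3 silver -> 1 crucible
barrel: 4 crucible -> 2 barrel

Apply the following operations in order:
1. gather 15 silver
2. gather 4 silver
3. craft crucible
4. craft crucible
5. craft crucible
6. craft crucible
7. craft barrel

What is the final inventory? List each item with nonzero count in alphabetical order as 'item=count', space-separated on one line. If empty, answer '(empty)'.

After 1 (gather 15 silver): silver=15
After 2 (gather 4 silver): silver=19
After 3 (craft crucible): crucible=1 silver=16
After 4 (craft crucible): crucible=2 silver=13
After 5 (craft crucible): crucible=3 silver=10
After 6 (craft crucible): crucible=4 silver=7
After 7 (craft barrel): barrel=2 silver=7

Answer: barrel=2 silver=7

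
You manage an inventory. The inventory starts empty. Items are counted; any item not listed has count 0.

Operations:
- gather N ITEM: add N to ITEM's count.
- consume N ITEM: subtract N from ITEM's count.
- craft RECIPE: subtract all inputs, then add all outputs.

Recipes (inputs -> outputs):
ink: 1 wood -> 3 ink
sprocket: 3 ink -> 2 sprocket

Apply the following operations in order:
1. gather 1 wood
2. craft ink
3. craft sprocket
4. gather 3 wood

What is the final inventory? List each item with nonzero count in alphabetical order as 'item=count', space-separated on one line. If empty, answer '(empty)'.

After 1 (gather 1 wood): wood=1
After 2 (craft ink): ink=3
After 3 (craft sprocket): sprocket=2
After 4 (gather 3 wood): sprocket=2 wood=3

Answer: sprocket=2 wood=3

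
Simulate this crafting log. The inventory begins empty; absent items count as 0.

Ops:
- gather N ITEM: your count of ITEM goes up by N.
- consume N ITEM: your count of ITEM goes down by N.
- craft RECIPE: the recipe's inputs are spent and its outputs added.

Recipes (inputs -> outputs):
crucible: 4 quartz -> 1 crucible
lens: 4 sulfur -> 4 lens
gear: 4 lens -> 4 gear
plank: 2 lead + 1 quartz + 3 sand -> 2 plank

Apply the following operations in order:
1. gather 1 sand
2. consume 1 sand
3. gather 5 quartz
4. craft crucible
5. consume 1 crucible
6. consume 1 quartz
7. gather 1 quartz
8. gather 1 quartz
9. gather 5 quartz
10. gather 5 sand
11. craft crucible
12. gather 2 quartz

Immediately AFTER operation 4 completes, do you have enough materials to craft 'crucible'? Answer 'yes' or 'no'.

After 1 (gather 1 sand): sand=1
After 2 (consume 1 sand): (empty)
After 3 (gather 5 quartz): quartz=5
After 4 (craft crucible): crucible=1 quartz=1

Answer: no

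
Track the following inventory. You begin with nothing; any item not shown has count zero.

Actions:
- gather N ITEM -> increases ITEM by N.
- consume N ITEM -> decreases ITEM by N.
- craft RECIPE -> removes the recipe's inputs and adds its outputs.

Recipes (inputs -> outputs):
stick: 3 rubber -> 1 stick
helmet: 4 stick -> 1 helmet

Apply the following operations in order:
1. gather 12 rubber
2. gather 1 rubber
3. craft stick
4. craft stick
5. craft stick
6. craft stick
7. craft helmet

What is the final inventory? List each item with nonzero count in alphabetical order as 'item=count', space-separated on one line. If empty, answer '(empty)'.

After 1 (gather 12 rubber): rubber=12
After 2 (gather 1 rubber): rubber=13
After 3 (craft stick): rubber=10 stick=1
After 4 (craft stick): rubber=7 stick=2
After 5 (craft stick): rubber=4 stick=3
After 6 (craft stick): rubber=1 stick=4
After 7 (craft helmet): helmet=1 rubber=1

Answer: helmet=1 rubber=1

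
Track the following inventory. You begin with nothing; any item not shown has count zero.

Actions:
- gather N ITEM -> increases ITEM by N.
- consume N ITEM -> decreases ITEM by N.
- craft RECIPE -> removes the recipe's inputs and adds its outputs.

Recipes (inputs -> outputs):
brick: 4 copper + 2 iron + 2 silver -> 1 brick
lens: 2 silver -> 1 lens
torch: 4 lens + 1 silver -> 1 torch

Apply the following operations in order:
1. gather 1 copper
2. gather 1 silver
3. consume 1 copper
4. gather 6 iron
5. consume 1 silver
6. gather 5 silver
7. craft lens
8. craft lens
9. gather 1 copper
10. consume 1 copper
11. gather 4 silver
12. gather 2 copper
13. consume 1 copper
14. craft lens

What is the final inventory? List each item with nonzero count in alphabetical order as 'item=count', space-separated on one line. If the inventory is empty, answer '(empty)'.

Answer: copper=1 iron=6 lens=3 silver=3

Derivation:
After 1 (gather 1 copper): copper=1
After 2 (gather 1 silver): copper=1 silver=1
After 3 (consume 1 copper): silver=1
After 4 (gather 6 iron): iron=6 silver=1
After 5 (consume 1 silver): iron=6
After 6 (gather 5 silver): iron=6 silver=5
After 7 (craft lens): iron=6 lens=1 silver=3
After 8 (craft lens): iron=6 lens=2 silver=1
After 9 (gather 1 copper): copper=1 iron=6 lens=2 silver=1
After 10 (consume 1 copper): iron=6 lens=2 silver=1
After 11 (gather 4 silver): iron=6 lens=2 silver=5
After 12 (gather 2 copper): copper=2 iron=6 lens=2 silver=5
After 13 (consume 1 copper): copper=1 iron=6 lens=2 silver=5
After 14 (craft lens): copper=1 iron=6 lens=3 silver=3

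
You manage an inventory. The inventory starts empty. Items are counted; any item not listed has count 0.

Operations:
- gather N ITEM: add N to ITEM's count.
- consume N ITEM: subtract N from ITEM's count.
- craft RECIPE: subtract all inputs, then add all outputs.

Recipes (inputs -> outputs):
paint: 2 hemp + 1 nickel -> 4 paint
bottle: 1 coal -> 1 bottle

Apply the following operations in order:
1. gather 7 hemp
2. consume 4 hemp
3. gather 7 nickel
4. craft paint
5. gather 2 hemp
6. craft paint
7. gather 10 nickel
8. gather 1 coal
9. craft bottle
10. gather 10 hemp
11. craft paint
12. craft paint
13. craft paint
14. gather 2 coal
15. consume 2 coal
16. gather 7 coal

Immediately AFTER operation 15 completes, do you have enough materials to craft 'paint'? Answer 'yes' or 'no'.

Answer: yes

Derivation:
After 1 (gather 7 hemp): hemp=7
After 2 (consume 4 hemp): hemp=3
After 3 (gather 7 nickel): hemp=3 nickel=7
After 4 (craft paint): hemp=1 nickel=6 paint=4
After 5 (gather 2 hemp): hemp=3 nickel=6 paint=4
After 6 (craft paint): hemp=1 nickel=5 paint=8
After 7 (gather 10 nickel): hemp=1 nickel=15 paint=8
After 8 (gather 1 coal): coal=1 hemp=1 nickel=15 paint=8
After 9 (craft bottle): bottle=1 hemp=1 nickel=15 paint=8
After 10 (gather 10 hemp): bottle=1 hemp=11 nickel=15 paint=8
After 11 (craft paint): bottle=1 hemp=9 nickel=14 paint=12
After 12 (craft paint): bottle=1 hemp=7 nickel=13 paint=16
After 13 (craft paint): bottle=1 hemp=5 nickel=12 paint=20
After 14 (gather 2 coal): bottle=1 coal=2 hemp=5 nickel=12 paint=20
After 15 (consume 2 coal): bottle=1 hemp=5 nickel=12 paint=20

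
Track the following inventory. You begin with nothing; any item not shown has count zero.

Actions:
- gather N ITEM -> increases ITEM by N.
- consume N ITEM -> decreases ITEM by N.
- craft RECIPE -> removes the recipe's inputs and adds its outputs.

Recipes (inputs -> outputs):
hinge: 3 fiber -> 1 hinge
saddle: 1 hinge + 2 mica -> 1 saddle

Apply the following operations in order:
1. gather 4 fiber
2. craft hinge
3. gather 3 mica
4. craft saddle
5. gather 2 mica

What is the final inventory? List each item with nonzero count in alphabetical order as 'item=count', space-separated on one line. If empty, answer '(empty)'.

After 1 (gather 4 fiber): fiber=4
After 2 (craft hinge): fiber=1 hinge=1
After 3 (gather 3 mica): fiber=1 hinge=1 mica=3
After 4 (craft saddle): fiber=1 mica=1 saddle=1
After 5 (gather 2 mica): fiber=1 mica=3 saddle=1

Answer: fiber=1 mica=3 saddle=1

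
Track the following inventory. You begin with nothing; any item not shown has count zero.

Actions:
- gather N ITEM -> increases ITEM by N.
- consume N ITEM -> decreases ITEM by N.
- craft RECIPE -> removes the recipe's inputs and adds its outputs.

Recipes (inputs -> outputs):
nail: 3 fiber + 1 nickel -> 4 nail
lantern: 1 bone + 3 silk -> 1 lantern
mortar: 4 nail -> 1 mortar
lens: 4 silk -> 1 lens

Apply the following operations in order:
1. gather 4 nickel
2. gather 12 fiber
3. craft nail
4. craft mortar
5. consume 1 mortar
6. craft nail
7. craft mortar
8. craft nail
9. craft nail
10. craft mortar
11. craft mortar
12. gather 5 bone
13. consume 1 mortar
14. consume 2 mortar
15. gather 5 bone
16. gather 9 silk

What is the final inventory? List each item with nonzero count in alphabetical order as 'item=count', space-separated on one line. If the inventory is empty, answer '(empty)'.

After 1 (gather 4 nickel): nickel=4
After 2 (gather 12 fiber): fiber=12 nickel=4
After 3 (craft nail): fiber=9 nail=4 nickel=3
After 4 (craft mortar): fiber=9 mortar=1 nickel=3
After 5 (consume 1 mortar): fiber=9 nickel=3
After 6 (craft nail): fiber=6 nail=4 nickel=2
After 7 (craft mortar): fiber=6 mortar=1 nickel=2
After 8 (craft nail): fiber=3 mortar=1 nail=4 nickel=1
After 9 (craft nail): mortar=1 nail=8
After 10 (craft mortar): mortar=2 nail=4
After 11 (craft mortar): mortar=3
After 12 (gather 5 bone): bone=5 mortar=3
After 13 (consume 1 mortar): bone=5 mortar=2
After 14 (consume 2 mortar): bone=5
After 15 (gather 5 bone): bone=10
After 16 (gather 9 silk): bone=10 silk=9

Answer: bone=10 silk=9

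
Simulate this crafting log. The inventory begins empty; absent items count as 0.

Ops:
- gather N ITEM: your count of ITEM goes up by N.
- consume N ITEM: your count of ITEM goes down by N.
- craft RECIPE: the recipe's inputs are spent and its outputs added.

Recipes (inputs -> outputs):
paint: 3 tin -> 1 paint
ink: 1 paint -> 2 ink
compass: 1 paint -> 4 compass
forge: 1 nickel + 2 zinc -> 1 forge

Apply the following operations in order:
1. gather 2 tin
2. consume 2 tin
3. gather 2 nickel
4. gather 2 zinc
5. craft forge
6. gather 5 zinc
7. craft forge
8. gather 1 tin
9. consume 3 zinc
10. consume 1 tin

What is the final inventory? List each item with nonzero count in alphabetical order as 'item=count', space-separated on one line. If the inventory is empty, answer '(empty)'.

After 1 (gather 2 tin): tin=2
After 2 (consume 2 tin): (empty)
After 3 (gather 2 nickel): nickel=2
After 4 (gather 2 zinc): nickel=2 zinc=2
After 5 (craft forge): forge=1 nickel=1
After 6 (gather 5 zinc): forge=1 nickel=1 zinc=5
After 7 (craft forge): forge=2 zinc=3
After 8 (gather 1 tin): forge=2 tin=1 zinc=3
After 9 (consume 3 zinc): forge=2 tin=1
After 10 (consume 1 tin): forge=2

Answer: forge=2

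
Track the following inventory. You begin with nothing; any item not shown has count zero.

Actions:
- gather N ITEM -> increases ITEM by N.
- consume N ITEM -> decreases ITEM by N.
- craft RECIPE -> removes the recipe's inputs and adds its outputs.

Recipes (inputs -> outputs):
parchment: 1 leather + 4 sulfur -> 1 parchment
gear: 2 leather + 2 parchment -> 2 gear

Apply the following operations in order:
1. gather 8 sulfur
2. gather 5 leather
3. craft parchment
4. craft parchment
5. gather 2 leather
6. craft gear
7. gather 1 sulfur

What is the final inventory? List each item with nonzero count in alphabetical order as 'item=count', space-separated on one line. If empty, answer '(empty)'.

Answer: gear=2 leather=3 sulfur=1

Derivation:
After 1 (gather 8 sulfur): sulfur=8
After 2 (gather 5 leather): leather=5 sulfur=8
After 3 (craft parchment): leather=4 parchment=1 sulfur=4
After 4 (craft parchment): leather=3 parchment=2
After 5 (gather 2 leather): leather=5 parchment=2
After 6 (craft gear): gear=2 leather=3
After 7 (gather 1 sulfur): gear=2 leather=3 sulfur=1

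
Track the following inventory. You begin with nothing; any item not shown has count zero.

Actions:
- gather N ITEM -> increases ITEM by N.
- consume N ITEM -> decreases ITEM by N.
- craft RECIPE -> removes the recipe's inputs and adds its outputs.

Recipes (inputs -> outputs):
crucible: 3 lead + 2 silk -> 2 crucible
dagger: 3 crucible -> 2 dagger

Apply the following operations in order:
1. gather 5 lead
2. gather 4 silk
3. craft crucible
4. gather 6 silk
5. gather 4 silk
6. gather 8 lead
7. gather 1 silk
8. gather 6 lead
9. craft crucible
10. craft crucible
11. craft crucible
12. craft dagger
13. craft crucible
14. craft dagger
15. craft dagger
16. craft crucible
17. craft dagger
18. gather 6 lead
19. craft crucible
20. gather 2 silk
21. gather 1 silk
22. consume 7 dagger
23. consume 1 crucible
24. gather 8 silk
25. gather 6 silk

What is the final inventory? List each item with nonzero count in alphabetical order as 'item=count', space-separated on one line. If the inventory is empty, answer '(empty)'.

After 1 (gather 5 lead): lead=5
After 2 (gather 4 silk): lead=5 silk=4
After 3 (craft crucible): crucible=2 lead=2 silk=2
After 4 (gather 6 silk): crucible=2 lead=2 silk=8
After 5 (gather 4 silk): crucible=2 lead=2 silk=12
After 6 (gather 8 lead): crucible=2 lead=10 silk=12
After 7 (gather 1 silk): crucible=2 lead=10 silk=13
After 8 (gather 6 lead): crucible=2 lead=16 silk=13
After 9 (craft crucible): crucible=4 lead=13 silk=11
After 10 (craft crucible): crucible=6 lead=10 silk=9
After 11 (craft crucible): crucible=8 lead=7 silk=7
After 12 (craft dagger): crucible=5 dagger=2 lead=7 silk=7
After 13 (craft crucible): crucible=7 dagger=2 lead=4 silk=5
After 14 (craft dagger): crucible=4 dagger=4 lead=4 silk=5
After 15 (craft dagger): crucible=1 dagger=6 lead=4 silk=5
After 16 (craft crucible): crucible=3 dagger=6 lead=1 silk=3
After 17 (craft dagger): dagger=8 lead=1 silk=3
After 18 (gather 6 lead): dagger=8 lead=7 silk=3
After 19 (craft crucible): crucible=2 dagger=8 lead=4 silk=1
After 20 (gather 2 silk): crucible=2 dagger=8 lead=4 silk=3
After 21 (gather 1 silk): crucible=2 dagger=8 lead=4 silk=4
After 22 (consume 7 dagger): crucible=2 dagger=1 lead=4 silk=4
After 23 (consume 1 crucible): crucible=1 dagger=1 lead=4 silk=4
After 24 (gather 8 silk): crucible=1 dagger=1 lead=4 silk=12
After 25 (gather 6 silk): crucible=1 dagger=1 lead=4 silk=18

Answer: crucible=1 dagger=1 lead=4 silk=18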